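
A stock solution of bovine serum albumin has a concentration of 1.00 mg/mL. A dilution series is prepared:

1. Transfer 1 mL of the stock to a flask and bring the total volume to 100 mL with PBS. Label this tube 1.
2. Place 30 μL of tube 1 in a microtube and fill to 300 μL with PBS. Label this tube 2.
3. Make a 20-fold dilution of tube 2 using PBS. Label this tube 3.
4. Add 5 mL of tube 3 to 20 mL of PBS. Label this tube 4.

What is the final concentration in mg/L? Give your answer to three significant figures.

Step 1: 1 mL brought to 100 mL → factor 100/1 = 100
Step 2: 30 μL brought to 300 μL → factor 300/30 = 10
Step 3: 20-fold → factor 20
Step 4: 5 mL + 20 mL = 25 mL total → factor 25/5 = 5
Overall dilution factor = 100 × 10 × 20 × 5 = 1 × 10^5
Final = 1.00 mg/mL / 1 × 10^5 = 1.000 × 10^-5 mg/mL = 0.0100 mg/L

0.0100 mg/L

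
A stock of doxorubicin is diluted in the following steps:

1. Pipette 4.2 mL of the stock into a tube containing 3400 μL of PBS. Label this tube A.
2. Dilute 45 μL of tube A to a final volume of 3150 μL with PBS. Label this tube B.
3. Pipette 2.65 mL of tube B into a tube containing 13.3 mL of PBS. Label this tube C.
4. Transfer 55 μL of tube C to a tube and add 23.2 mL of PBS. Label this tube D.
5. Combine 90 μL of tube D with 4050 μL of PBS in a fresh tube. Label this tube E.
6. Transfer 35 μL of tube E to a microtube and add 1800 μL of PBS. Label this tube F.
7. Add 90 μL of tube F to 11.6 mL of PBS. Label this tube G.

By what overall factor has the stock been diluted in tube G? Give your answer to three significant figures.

1.01 × 10^11

Step 1: 4.2 mL + 3400 μL = 7.6 mL total → factor 7.6/4.2 = 1.8095
Step 2: 45 μL brought to 3150 μL → factor 3150/45 = 70
Step 3: 2.65 mL + 13.3 mL = 15.95 mL total → factor 15.95/2.65 = 6.0189
Step 4: 55 μL + 23.2 mL = 23255 μL total → factor 23255/55 = 422.82
Step 5: 90 μL + 4050 μL = 4140 μL total → factor 4140/90 = 46
Step 6: 35 μL + 1800 μL = 1835 μL total → factor 1835/35 = 52.429
Step 7: 90 μL + 11.6 mL = 11690 μL total → factor 11690/90 = 129.89
Overall dilution factor = 1.8095 × 70 × 6.0189 × 422.82 × 46 × 52.429 × 129.89 = 1.0098 × 10^11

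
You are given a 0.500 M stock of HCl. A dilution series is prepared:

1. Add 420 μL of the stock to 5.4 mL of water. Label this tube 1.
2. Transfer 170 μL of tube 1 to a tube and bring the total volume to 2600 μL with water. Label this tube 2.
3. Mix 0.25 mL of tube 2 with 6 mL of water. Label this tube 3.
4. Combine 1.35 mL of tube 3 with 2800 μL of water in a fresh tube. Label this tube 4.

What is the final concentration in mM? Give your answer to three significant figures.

0.0307 mM

Step 1: 420 μL + 5.4 mL = 5820 μL total → factor 5820/420 = 13.857
Step 2: 170 μL brought to 2600 μL → factor 2600/170 = 15.294
Step 3: 0.25 mL + 6 mL = 6.25 mL total → factor 6.25/0.25 = 25
Step 4: 1.35 mL + 2800 μL = 4.15 mL total → factor 4.15/1.35 = 3.0741
Overall dilution factor = 13.857 × 15.294 × 25 × 3.0741 = 16287
Final = 0.500 M / 16287 = 3.070 × 10^-5 M = 0.0307 mM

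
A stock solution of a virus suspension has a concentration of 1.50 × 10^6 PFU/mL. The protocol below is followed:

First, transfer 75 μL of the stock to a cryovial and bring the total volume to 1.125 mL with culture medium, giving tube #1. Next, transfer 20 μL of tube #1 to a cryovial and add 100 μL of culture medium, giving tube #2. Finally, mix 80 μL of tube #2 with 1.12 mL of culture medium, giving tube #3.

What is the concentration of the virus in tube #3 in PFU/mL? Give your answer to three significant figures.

1.11 × 10^3 PFU/mL

Step 1: 75 μL brought to 1.125 mL → factor 1125/75 = 15
Step 2: 20 μL + 100 μL = 120 μL total → factor 120/20 = 6
Step 3: 80 μL + 1.12 mL = 1200 μL total → factor 1200/80 = 15
Overall dilution factor = 15 × 6 × 15 = 1350
Final = 1.50 × 10^6 PFU/mL / 1350 = 1.11 × 10^3 PFU/mL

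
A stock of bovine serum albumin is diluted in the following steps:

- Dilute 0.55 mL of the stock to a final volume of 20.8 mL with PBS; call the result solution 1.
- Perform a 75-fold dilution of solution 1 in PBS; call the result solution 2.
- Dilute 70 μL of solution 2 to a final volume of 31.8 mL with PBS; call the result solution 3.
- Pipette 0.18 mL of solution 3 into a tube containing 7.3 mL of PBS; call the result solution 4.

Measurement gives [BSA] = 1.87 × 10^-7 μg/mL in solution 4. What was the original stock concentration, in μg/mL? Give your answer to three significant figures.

10.0 μg/mL

Step 1: 0.55 mL brought to 20.8 mL → factor 20.8/0.55 = 37.818
Step 2: 75-fold → factor 75
Step 3: 70 μL brought to 31.8 mL → factor 31800/70 = 454.29
Step 4: 0.18 mL + 7.3 mL = 7.48 mL total → factor 7.48/0.18 = 41.556
Overall dilution factor = 37.818 × 75 × 454.29 × 41.556 = 5.3545 × 10^7
Stock = 1.87 × 10^-7 μg/mL × 5.3545 × 10^7 = 10.0 μg/mL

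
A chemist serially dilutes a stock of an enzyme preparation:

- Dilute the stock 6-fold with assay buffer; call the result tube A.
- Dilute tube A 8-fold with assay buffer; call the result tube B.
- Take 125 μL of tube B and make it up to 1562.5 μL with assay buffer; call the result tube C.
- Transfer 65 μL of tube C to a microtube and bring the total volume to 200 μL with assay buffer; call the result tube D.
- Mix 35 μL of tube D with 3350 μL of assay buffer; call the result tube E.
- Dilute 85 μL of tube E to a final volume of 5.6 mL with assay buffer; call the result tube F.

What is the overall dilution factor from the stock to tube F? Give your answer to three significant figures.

1.18 × 10^7

Step 1: 6-fold → factor 6
Step 2: 8-fold → factor 8
Step 3: 125 μL brought to 1562.5 μL → factor 1562.5/125 = 12.5
Step 4: 65 μL brought to 200 μL → factor 200/65 = 3.0769
Step 5: 35 μL + 3350 μL = 3385 μL total → factor 3385/35 = 96.714
Step 6: 85 μL brought to 5.6 mL → factor 5600/85 = 65.882
Overall dilution factor = 6 × 8 × 12.5 × 3.0769 × 96.714 × 65.882 = 1.1763 × 10^7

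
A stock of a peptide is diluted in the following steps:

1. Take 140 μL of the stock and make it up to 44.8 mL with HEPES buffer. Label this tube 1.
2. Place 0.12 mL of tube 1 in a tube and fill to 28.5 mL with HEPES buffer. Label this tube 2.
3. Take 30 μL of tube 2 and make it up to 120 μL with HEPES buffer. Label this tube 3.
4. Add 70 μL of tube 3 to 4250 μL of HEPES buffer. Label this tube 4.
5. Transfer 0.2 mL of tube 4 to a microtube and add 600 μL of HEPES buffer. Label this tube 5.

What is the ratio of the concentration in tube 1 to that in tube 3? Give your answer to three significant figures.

950

Step 1: 140 μL brought to 44.8 mL → factor 44800/140 = 320
Step 2: 0.12 mL brought to 28.5 mL → factor 28.5/0.12 = 237.5
Step 3: 30 μL brought to 120 μL → factor 120/30 = 4
Dilution factor to tube 1 = 320; to tube 3 = 3.04 × 10^5
[tube 1]/[tube 3] = (factor to tube 3)/(factor to tube 1) = 3.04 × 10^5/320 = 950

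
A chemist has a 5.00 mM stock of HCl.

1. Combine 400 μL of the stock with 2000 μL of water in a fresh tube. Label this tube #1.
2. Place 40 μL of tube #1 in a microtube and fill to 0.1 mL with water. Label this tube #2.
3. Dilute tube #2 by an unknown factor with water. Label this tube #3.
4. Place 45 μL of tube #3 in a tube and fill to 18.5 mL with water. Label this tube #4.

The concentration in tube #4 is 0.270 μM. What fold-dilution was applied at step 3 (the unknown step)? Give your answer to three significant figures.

3.00-fold

Step 1: 400 μL + 2000 μL = 2400 μL total → factor 2400/400 = 6
Step 2: 40 μL brought to 0.1 mL → factor 100/40 = 2.5
Step 3: unknown factor x
Step 4: 45 μL brought to 18.5 mL → factor 18500/45 = 411.11
Product of known-step factors = 6166.7
Overall factor = 5.00 mM / (0.270 μM) = 18519
x = 18519 / 6166.7 = 3.00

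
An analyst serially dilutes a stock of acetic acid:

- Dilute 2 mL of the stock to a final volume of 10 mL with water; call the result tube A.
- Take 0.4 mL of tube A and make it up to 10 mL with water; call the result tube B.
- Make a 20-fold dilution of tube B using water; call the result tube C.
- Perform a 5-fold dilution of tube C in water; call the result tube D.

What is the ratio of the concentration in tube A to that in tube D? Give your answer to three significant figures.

2.50 × 10^3

Step 1: 2 mL brought to 10 mL → factor 10/2 = 5
Step 2: 0.4 mL brought to 10 mL → factor 10/0.4 = 25
Step 3: 20-fold → factor 20
Step 4: 5-fold → factor 5
Dilution factor to tube A = 5; to tube D = 12500
[tube A]/[tube D] = (factor to tube D)/(factor to tube A) = 12500/5 = 2.50 × 10^3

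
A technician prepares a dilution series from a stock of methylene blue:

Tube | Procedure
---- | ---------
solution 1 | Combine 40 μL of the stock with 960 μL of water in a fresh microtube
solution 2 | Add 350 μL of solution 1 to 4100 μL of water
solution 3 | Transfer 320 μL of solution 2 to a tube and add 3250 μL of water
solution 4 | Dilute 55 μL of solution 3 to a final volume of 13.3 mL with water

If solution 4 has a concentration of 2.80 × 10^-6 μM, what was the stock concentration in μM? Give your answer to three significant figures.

2.40 μM

Step 1: 40 μL + 960 μL = 1000 μL total → factor 1000/40 = 25
Step 2: 350 μL + 4100 μL = 4450 μL total → factor 4450/350 = 12.714
Step 3: 320 μL + 3250 μL = 3570 μL total → factor 3570/320 = 11.156
Step 4: 55 μL brought to 13.3 mL → factor 13300/55 = 241.82
Overall dilution factor = 25 × 12.714 × 11.156 × 241.82 = 8.5751 × 10^5
Stock = 2.80 × 10^-6 μM × 8.5751 × 10^5 = 2.40 μM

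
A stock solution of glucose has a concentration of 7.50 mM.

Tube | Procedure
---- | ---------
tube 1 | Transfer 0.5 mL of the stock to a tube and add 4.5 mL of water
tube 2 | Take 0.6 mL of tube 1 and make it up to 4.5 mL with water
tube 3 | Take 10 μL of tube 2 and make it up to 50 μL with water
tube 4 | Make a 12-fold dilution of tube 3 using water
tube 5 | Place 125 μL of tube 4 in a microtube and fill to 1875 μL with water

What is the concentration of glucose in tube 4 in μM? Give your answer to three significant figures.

1.67 μM

Step 1: 0.5 mL + 4.5 mL = 5 mL total → factor 5/0.5 = 10
Step 2: 0.6 mL brought to 4.5 mL → factor 4.5/0.6 = 7.5
Step 3: 10 μL brought to 50 μL → factor 50/10 = 5
Step 4: 12-fold → factor 12
Dilution factor through tube 4 = 10 × 7.5 × 5 × 12 = 4500
[tube 4] = 7.50 mM / 4500 = 0.001667 mM = 1.67 μM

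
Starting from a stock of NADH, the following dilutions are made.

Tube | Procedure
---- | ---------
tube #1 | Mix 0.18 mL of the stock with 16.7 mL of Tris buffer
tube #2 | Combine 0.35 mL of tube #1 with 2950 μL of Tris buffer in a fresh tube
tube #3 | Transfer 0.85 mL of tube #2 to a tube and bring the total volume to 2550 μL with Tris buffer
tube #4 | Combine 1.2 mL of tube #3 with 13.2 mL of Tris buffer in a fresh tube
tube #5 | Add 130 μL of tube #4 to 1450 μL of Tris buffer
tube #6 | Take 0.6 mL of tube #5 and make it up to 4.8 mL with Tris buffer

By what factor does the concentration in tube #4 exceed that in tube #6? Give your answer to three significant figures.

97.2

Step 1: 0.18 mL + 16.7 mL = 16.88 mL total → factor 16.88/0.18 = 93.778
Step 2: 0.35 mL + 2950 μL = 3.3 mL total → factor 3.3/0.35 = 9.4286
Step 3: 0.85 mL brought to 2550 μL → factor 2.55/0.85 = 3
Step 4: 1.2 mL + 13.2 mL = 14.4 mL total → factor 14.4/1.2 = 12
Step 5: 130 μL + 1450 μL = 1580 μL total → factor 1580/130 = 12.154
Step 6: 0.6 mL brought to 4.8 mL → factor 4.8/0.6 = 8
Dilution factor to tube #4 = 31831; to tube #6 = 3.0949 × 10^6
[tube #4]/[tube #6] = (factor to tube #6)/(factor to tube #4) = 3.0949 × 10^6/31831 = 97.2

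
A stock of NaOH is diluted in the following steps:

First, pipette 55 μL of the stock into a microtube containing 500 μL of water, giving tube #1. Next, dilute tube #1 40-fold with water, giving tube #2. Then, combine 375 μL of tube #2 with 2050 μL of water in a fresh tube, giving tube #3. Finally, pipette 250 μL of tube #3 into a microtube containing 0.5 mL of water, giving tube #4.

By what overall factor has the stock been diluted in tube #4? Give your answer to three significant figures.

Step 1: 55 μL + 500 μL = 555 μL total → factor 555/55 = 10.091
Step 2: 40-fold → factor 40
Step 3: 375 μL + 2050 μL = 2425 μL total → factor 2425/375 = 6.4667
Step 4: 250 μL + 0.5 mL = 750 μL total → factor 750/250 = 3
Overall dilution factor = 10.091 × 40 × 6.4667 × 3 = 7830.5

7.83 × 10^3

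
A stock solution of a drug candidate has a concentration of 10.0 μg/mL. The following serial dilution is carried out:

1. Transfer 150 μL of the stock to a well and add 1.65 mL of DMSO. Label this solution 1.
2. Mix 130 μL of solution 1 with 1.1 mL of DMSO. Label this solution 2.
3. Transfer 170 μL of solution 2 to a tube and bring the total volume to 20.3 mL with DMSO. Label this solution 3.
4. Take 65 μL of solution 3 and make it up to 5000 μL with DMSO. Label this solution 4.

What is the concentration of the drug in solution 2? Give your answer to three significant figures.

0.0881 μg/mL

Step 1: 150 μL + 1.65 mL = 1800 μL total → factor 1800/150 = 12
Step 2: 130 μL + 1.1 mL = 1230 μL total → factor 1230/130 = 9.4615
Dilution factor through solution 2 = 12 × 9.4615 = 113.54
[solution 2] = 10.0 μg/mL / 113.54 = 0.0881 μg/mL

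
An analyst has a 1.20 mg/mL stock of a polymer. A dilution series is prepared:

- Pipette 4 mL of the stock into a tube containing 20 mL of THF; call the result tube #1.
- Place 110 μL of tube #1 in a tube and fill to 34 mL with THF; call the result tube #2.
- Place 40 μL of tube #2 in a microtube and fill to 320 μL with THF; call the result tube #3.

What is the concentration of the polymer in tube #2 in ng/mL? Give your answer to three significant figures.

647 ng/mL

Step 1: 4 mL + 20 mL = 24 mL total → factor 24/4 = 6
Step 2: 110 μL brought to 34 mL → factor 34000/110 = 309.09
Dilution factor through tube #2 = 6 × 309.09 = 1854.5
[tube #2] = 1.20 mg/mL / 1854.5 = 0.0006471 mg/mL = 647 ng/mL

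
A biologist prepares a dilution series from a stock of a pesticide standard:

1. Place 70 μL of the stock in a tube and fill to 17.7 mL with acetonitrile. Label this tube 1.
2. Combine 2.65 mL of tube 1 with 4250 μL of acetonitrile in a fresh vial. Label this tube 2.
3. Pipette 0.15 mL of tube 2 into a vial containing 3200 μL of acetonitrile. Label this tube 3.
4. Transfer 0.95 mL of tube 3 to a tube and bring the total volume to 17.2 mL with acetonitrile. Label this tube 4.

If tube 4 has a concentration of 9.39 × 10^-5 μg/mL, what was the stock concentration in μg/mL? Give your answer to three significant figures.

25.0 μg/mL

Step 1: 70 μL brought to 17.7 mL → factor 17700/70 = 252.86
Step 2: 2.65 mL + 4250 μL = 6.9 mL total → factor 6.9/2.65 = 2.6038
Step 3: 0.15 mL + 3200 μL = 3.35 mL total → factor 3.35/0.15 = 22.333
Step 4: 0.95 mL brought to 17.2 mL → factor 17.2/0.95 = 18.105
Overall dilution factor = 252.86 × 2.6038 × 22.333 × 18.105 = 2.6622 × 10^5
Stock = 9.39 × 10^-5 μg/mL × 2.6622 × 10^5 = 25.0 μg/mL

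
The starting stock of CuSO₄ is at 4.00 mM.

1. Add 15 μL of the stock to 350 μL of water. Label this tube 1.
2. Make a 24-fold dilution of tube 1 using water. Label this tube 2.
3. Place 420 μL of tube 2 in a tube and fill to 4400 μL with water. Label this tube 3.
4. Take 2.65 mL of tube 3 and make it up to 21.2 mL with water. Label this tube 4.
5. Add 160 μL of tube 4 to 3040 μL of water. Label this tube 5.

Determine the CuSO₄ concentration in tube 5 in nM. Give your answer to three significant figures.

4.09 nM

Step 1: 15 μL + 350 μL = 365 μL total → factor 365/15 = 24.333
Step 2: 24-fold → factor 24
Step 3: 420 μL brought to 4400 μL → factor 4400/420 = 10.476
Step 4: 2.65 mL brought to 21.2 mL → factor 21.2/2.65 = 8
Step 5: 160 μL + 3040 μL = 3200 μL total → factor 3200/160 = 20
Overall dilution factor = 24.333 × 24 × 10.476 × 8 × 20 = 9.789 × 10^5
Final = 4.00 mM / 9.789 × 10^5 = 4.086 × 10^-6 mM = 4.09 nM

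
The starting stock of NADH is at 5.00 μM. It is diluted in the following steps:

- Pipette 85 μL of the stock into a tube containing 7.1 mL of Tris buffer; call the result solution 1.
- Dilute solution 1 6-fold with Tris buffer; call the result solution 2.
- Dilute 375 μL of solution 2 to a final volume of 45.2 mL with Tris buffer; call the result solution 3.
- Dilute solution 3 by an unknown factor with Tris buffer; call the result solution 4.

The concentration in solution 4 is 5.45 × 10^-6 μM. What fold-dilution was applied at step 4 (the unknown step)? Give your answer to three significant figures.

15.0-fold

Step 1: 85 μL + 7.1 mL = 7185 μL total → factor 7185/85 = 84.529
Step 2: 6-fold → factor 6
Step 3: 375 μL brought to 45.2 mL → factor 45200/375 = 120.53
Step 4: unknown factor x
Product of known-step factors = 61132
Overall factor = 5.00 μM / (5.45 × 10^-6 μM) = 9.1743 × 10^5
x = 9.1743 × 10^5 / 61132 = 15.0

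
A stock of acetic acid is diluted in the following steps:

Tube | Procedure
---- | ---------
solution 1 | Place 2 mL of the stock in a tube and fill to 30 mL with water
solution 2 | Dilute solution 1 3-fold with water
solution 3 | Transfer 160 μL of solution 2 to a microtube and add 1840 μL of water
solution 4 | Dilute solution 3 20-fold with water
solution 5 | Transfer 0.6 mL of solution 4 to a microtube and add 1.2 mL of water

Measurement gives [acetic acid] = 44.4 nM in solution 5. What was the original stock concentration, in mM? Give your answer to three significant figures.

Step 1: 2 mL brought to 30 mL → factor 30/2 = 15
Step 2: 3-fold → factor 3
Step 3: 160 μL + 1840 μL = 2000 μL total → factor 2000/160 = 12.5
Step 4: 20-fold → factor 20
Step 5: 0.6 mL + 1.2 mL = 1.8 mL total → factor 1.8/0.6 = 3
Overall dilution factor = 15 × 3 × 12.5 × 20 × 3 = 33750
Stock = 44.4 nM × 33750 = 1.498 × 10^6 nM = 1.50 mM

1.50 mM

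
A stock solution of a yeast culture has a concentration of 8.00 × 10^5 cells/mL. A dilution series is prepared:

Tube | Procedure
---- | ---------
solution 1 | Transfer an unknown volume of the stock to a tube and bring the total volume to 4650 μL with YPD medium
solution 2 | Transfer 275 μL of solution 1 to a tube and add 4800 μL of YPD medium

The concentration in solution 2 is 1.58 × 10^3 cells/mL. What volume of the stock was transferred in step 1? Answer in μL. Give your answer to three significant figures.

169 μL

Step 1: v brought to 4650 μL → factor = 4650 μL/v
Step 2: 275 μL + 4800 μL = 5075 μL total → factor 5075/275 = 18.455
Product of known-step factors = 18.455
Overall factor = 8.00 × 10^5 cells/mL / (1.58 × 10^3 cells/mL) = 506.33
Step-1 factor = 506.33 / 18.455 = 27.437
v = 4650 μL / 27.437 = 169 μL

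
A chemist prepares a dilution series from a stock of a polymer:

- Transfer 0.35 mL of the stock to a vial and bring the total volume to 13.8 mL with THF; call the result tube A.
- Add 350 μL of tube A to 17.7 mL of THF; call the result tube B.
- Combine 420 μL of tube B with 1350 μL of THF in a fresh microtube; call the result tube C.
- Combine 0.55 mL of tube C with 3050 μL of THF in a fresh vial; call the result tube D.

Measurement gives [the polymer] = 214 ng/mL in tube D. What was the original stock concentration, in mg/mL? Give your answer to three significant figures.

12.0 mg/mL

Step 1: 0.35 mL brought to 13.8 mL → factor 13.8/0.35 = 39.429
Step 2: 350 μL + 17.7 mL = 18050 μL total → factor 18050/350 = 51.571
Step 3: 420 μL + 1350 μL = 1770 μL total → factor 1770/420 = 4.2143
Step 4: 0.55 mL + 3050 μL = 3.6 mL total → factor 3.6/0.55 = 6.5455
Overall dilution factor = 39.429 × 51.571 × 4.2143 × 6.5455 = 56090
Stock = 214 ng/mL × 56090 = 1.200 × 10^7 ng/mL = 12.0 mg/mL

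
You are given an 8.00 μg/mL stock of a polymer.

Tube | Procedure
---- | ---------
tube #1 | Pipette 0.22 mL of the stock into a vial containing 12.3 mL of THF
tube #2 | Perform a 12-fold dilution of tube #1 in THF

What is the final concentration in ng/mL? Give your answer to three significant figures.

Step 1: 0.22 mL + 12.3 mL = 12.52 mL total → factor 12.52/0.22 = 56.909
Step 2: 12-fold → factor 12
Overall dilution factor = 56.909 × 12 = 682.91
Final = 8.00 μg/mL / 682.91 = 0.01171 μg/mL = 11.7 ng/mL

11.7 ng/mL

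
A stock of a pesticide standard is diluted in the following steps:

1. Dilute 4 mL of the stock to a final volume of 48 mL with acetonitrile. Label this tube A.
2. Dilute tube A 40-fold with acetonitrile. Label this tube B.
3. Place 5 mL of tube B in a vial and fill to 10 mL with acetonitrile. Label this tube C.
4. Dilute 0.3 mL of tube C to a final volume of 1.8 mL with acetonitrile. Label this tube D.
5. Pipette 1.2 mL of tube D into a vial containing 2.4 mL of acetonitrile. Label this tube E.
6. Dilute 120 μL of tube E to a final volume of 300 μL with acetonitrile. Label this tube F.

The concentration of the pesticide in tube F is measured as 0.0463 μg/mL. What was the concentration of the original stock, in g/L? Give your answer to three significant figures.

Step 1: 4 mL brought to 48 mL → factor 48/4 = 12
Step 2: 40-fold → factor 40
Step 3: 5 mL brought to 10 mL → factor 10/5 = 2
Step 4: 0.3 mL brought to 1.8 mL → factor 1.8/0.3 = 6
Step 5: 1.2 mL + 2.4 mL = 3.6 mL total → factor 3.6/1.2 = 3
Step 6: 120 μL brought to 300 μL → factor 300/120 = 2.5
Overall dilution factor = 12 × 40 × 2 × 6 × 3 × 2.5 = 43200
Stock = 0.0463 μg/mL × 43200 = 2000 μg/mL = 2.00 g/L

2.00 g/L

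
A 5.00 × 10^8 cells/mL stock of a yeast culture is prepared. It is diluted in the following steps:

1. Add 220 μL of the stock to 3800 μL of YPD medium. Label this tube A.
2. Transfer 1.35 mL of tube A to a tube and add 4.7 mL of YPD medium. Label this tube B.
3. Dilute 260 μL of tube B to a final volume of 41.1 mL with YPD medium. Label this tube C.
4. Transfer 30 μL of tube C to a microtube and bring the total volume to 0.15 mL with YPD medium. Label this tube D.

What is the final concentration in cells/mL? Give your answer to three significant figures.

7.73 × 10^3 cells/mL

Step 1: 220 μL + 3800 μL = 4020 μL total → factor 4020/220 = 18.273
Step 2: 1.35 mL + 4.7 mL = 6.05 mL total → factor 6.05/1.35 = 4.4815
Step 3: 260 μL brought to 41.1 mL → factor 41100/260 = 158.08
Step 4: 30 μL brought to 0.15 mL → factor 150/30 = 5
Overall dilution factor = 18.273 × 4.4815 × 158.08 × 5 = 64724
Final = 5.00 × 10^8 cells/mL / 64724 = 7.73 × 10^3 cells/mL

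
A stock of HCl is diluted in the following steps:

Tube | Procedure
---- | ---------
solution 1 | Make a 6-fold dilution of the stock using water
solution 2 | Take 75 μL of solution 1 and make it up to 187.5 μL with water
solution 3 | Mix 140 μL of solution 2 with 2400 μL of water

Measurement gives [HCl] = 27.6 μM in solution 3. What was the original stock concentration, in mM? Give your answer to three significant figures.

7.51 mM

Step 1: 6-fold → factor 6
Step 2: 75 μL brought to 187.5 μL → factor 187.5/75 = 2.5
Step 3: 140 μL + 2400 μL = 2540 μL total → factor 2540/140 = 18.143
Overall dilution factor = 6 × 2.5 × 18.143 = 272.14
Stock = 27.6 μM × 272.14 = 7511 μM = 7.51 mM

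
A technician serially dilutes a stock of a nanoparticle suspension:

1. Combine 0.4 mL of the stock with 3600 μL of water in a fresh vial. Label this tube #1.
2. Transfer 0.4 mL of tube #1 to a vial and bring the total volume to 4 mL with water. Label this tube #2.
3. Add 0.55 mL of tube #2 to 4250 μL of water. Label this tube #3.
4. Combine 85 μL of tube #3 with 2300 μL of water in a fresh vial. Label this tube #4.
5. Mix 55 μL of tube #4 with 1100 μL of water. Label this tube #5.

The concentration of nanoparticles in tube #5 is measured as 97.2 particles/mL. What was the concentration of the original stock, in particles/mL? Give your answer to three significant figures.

5.00 × 10^7 particles/mL

Step 1: 0.4 mL + 3600 μL = 4 mL total → factor 4/0.4 = 10
Step 2: 0.4 mL brought to 4 mL → factor 4/0.4 = 10
Step 3: 0.55 mL + 4250 μL = 4.8 mL total → factor 4.8/0.55 = 8.7273
Step 4: 85 μL + 2300 μL = 2385 μL total → factor 2385/85 = 28.059
Step 5: 55 μL + 1100 μL = 1155 μL total → factor 1155/55 = 21
Overall dilution factor = 10 × 10 × 8.7273 × 28.059 × 21 = 5.1424 × 10^5
Stock = 97.2 particles/mL × 5.1424 × 10^5 = 5.00 × 10^7 particles/mL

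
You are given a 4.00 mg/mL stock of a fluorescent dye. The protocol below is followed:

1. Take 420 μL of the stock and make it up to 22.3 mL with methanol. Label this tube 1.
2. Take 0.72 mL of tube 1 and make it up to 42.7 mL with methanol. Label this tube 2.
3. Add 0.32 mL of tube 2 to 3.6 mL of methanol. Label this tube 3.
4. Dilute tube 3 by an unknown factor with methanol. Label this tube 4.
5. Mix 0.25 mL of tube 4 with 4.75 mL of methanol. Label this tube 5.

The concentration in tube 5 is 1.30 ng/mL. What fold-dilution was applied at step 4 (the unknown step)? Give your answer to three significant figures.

Step 1: 420 μL brought to 22.3 mL → factor 22300/420 = 53.095
Step 2: 0.72 mL brought to 42.7 mL → factor 42.7/0.72 = 59.306
Step 3: 0.32 mL + 3.6 mL = 3.92 mL total → factor 3.92/0.32 = 12.25
Step 4: unknown factor x
Step 5: 0.25 mL + 4.75 mL = 5 mL total → factor 5/0.25 = 20
Product of known-step factors = 7.7147 × 10^5
Overall factor = 4.00 mg/mL / (1.30 ng/mL) = 3.0769 × 10^6
x = 3.0769 × 10^6 / 7.7147 × 10^5 = 3.99

3.99-fold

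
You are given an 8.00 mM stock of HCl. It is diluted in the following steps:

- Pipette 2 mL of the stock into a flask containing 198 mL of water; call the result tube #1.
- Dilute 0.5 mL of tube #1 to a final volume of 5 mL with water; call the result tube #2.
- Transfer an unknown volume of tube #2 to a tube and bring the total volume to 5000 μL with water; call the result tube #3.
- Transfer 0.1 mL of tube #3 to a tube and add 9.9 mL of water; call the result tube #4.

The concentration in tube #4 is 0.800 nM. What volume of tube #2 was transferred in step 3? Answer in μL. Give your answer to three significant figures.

Step 1: 2 mL + 198 mL = 200 mL total → factor 200/2 = 100
Step 2: 0.5 mL brought to 5 mL → factor 5/0.5 = 10
Step 3: v brought to 5000 μL → factor = 5000 μL/v
Step 4: 0.1 mL + 9.9 mL = 10 mL total → factor 10/0.1 = 100
Product of known-step factors = 1 × 10^5
Overall factor = 8.00 mM / (0.800 nM) = 1 × 10^7
Step-3 factor = 1 × 10^7 / 1 × 10^5 = 100
v = 5000 μL / 100 = 50.0 μL

50.0 μL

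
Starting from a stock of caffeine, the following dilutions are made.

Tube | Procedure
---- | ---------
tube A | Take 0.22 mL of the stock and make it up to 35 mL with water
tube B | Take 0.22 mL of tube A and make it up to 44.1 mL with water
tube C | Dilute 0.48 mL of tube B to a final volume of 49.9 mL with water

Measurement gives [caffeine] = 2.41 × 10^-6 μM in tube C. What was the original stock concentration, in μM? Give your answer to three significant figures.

Step 1: 0.22 mL brought to 35 mL → factor 35/0.22 = 159.09
Step 2: 0.22 mL brought to 44.1 mL → factor 44.1/0.22 = 200.45
Step 3: 0.48 mL brought to 49.9 mL → factor 49.9/0.48 = 103.96
Overall dilution factor = 159.09 × 200.45 × 103.96 = 3.3153 × 10^6
Stock = 2.41 × 10^-6 μM × 3.3153 × 10^6 = 7.99 μM

7.99 μM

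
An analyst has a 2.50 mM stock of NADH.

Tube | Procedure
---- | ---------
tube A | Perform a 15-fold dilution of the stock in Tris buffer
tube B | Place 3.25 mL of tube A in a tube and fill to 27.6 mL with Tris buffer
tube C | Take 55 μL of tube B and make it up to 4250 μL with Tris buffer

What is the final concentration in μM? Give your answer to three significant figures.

Step 1: 15-fold → factor 15
Step 2: 3.25 mL brought to 27.6 mL → factor 27.6/3.25 = 8.4923
Step 3: 55 μL brought to 4250 μL → factor 4250/55 = 77.273
Overall dilution factor = 15 × 8.4923 × 77.273 = 9843.4
Final = 2.50 mM / 9843.4 = 0.0002540 mM = 0.254 μM

0.254 μM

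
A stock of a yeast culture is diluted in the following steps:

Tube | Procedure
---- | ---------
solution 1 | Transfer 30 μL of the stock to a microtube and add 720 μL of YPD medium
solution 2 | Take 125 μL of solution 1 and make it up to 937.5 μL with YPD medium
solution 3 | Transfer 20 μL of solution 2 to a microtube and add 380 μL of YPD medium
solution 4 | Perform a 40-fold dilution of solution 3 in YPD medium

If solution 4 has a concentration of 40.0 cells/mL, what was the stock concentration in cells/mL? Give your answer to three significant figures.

6.00 × 10^6 cells/mL

Step 1: 30 μL + 720 μL = 750 μL total → factor 750/30 = 25
Step 2: 125 μL brought to 937.5 μL → factor 937.5/125 = 7.5
Step 3: 20 μL + 380 μL = 400 μL total → factor 400/20 = 20
Step 4: 40-fold → factor 40
Overall dilution factor = 25 × 7.5 × 20 × 40 = 1.5 × 10^5
Stock = 40.0 cells/mL × 1.5 × 10^5 = 6.00 × 10^6 cells/mL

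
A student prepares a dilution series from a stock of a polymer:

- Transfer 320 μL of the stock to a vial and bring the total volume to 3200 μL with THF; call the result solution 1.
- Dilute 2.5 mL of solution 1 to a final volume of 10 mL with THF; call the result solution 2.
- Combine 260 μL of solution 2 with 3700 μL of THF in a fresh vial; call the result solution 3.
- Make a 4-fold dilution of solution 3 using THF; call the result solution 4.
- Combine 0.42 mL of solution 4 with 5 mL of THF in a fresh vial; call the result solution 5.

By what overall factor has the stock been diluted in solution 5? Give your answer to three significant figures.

3.14 × 10^4

Step 1: 320 μL brought to 3200 μL → factor 3200/320 = 10
Step 2: 2.5 mL brought to 10 mL → factor 10/2.5 = 4
Step 3: 260 μL + 3700 μL = 3960 μL total → factor 3960/260 = 15.231
Step 4: 4-fold → factor 4
Step 5: 0.42 mL + 5 mL = 5.42 mL total → factor 5.42/0.42 = 12.905
Overall dilution factor = 10 × 4 × 15.231 × 4 × 12.905 = 31448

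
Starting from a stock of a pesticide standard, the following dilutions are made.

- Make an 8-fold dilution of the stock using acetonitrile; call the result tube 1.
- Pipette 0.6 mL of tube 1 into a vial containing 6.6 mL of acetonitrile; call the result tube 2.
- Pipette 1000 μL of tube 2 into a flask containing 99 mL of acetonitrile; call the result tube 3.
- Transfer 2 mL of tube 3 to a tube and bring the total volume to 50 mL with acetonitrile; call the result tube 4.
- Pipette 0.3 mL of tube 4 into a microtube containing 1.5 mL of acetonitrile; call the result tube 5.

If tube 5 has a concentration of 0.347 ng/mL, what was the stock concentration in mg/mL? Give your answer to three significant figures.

0.500 mg/mL

Step 1: 8-fold → factor 8
Step 2: 0.6 mL + 6.6 mL = 7.2 mL total → factor 7.2/0.6 = 12
Step 3: 1000 μL + 99 mL = 1 × 10^5 μL total → factor 1 × 10^5/1000 = 100
Step 4: 2 mL brought to 50 mL → factor 50/2 = 25
Step 5: 0.3 mL + 1.5 mL = 1.8 mL total → factor 1.8/0.3 = 6
Overall dilution factor = 8 × 12 × 100 × 25 × 6 = 1.44 × 10^6
Stock = 0.347 ng/mL × 1.44 × 10^6 = 4.997 × 10^5 ng/mL = 0.500 mg/mL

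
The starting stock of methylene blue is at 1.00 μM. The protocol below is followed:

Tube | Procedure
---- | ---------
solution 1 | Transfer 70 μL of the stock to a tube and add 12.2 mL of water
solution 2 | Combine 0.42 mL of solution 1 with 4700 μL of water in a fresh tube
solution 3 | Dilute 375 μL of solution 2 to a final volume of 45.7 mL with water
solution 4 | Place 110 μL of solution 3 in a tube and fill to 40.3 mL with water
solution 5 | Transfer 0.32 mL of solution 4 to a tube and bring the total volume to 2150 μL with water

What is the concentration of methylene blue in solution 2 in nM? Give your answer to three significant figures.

Step 1: 70 μL + 12.2 mL = 12270 μL total → factor 12270/70 = 175.29
Step 2: 0.42 mL + 4700 μL = 5.12 mL total → factor 5.12/0.42 = 12.19
Dilution factor through solution 2 = 175.29 × 12.19 = 2136.8
[solution 2] = 1.00 μM / 2136.8 = 0.0004680 μM = 0.468 nM

0.468 nM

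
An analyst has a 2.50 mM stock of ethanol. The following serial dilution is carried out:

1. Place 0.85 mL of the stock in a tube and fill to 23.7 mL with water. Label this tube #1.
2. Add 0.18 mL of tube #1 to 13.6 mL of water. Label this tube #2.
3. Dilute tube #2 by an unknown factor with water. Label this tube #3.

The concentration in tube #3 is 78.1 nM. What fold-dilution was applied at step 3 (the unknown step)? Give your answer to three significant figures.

15.0-fold

Step 1: 0.85 mL brought to 23.7 mL → factor 23.7/0.85 = 27.882
Step 2: 0.18 mL + 13.6 mL = 13.78 mL total → factor 13.78/0.18 = 76.556
Step 3: unknown factor x
Product of known-step factors = 2134.5
Overall factor = 2.50 mM / (78.1 nM) = 32010
x = 32010 / 2134.5 = 15.0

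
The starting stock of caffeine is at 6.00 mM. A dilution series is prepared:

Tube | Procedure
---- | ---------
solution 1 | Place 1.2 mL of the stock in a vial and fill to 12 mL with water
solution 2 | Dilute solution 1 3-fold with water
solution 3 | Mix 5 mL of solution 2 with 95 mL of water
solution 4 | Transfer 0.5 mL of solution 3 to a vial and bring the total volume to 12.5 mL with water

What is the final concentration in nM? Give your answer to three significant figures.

400 nM

Step 1: 1.2 mL brought to 12 mL → factor 12/1.2 = 10
Step 2: 3-fold → factor 3
Step 3: 5 mL + 95 mL = 100 mL total → factor 100/5 = 20
Step 4: 0.5 mL brought to 12.5 mL → factor 12.5/0.5 = 25
Overall dilution factor = 10 × 3 × 20 × 25 = 15000
Final = 6.00 mM / 15000 = 0.0004000 mM = 400 nM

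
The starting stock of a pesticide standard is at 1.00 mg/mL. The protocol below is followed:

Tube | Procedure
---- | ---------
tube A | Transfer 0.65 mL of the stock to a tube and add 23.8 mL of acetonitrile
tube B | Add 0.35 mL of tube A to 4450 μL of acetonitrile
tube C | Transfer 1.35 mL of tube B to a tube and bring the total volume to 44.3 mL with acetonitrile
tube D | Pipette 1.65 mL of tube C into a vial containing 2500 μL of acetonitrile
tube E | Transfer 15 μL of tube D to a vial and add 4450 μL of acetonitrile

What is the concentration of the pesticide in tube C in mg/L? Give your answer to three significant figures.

Step 1: 0.65 mL + 23.8 mL = 24.45 mL total → factor 24.45/0.65 = 37.615
Step 2: 0.35 mL + 4450 μL = 4.8 mL total → factor 4.8/0.35 = 13.714
Step 3: 1.35 mL brought to 44.3 mL → factor 44.3/1.35 = 32.815
Dilution factor through tube C = 37.615 × 13.714 × 32.815 = 16928
[tube C] = 1.00 mg/mL / 16928 = 5.907 × 10^-5 mg/mL = 0.0591 mg/L

0.0591 mg/L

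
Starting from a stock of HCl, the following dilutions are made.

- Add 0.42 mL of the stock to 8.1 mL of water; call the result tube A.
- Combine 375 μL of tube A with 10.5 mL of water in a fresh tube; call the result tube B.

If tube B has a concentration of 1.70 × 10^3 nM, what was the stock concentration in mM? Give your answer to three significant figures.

1.00 mM

Step 1: 0.42 mL + 8.1 mL = 8.52 mL total → factor 8.52/0.42 = 20.286
Step 2: 375 μL + 10.5 mL = 10875 μL total → factor 10875/375 = 29
Overall dilution factor = 20.286 × 29 = 588.29
Stock = 1.70 × 10^3 nM × 588.29 = 1.000 × 10^6 nM = 1.00 mM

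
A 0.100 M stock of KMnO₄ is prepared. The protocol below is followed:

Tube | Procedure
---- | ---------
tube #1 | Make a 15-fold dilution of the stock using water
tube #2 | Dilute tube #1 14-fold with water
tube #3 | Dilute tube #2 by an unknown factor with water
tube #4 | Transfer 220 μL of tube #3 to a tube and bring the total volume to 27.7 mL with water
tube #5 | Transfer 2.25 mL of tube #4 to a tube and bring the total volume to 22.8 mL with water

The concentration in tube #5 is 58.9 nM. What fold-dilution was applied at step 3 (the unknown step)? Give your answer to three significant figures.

Step 1: 15-fold → factor 15
Step 2: 14-fold → factor 14
Step 3: unknown factor x
Step 4: 220 μL brought to 27.7 mL → factor 27700/220 = 125.91
Step 5: 2.25 mL brought to 22.8 mL → factor 22.8/2.25 = 10.133
Product of known-step factors = 2.6793 × 10^5
Overall factor = 0.100 M / (58.9 nM) = 1.6978 × 10^6
x = 1.6978 × 10^6 / 2.6793 × 10^5 = 6.34

6.34-fold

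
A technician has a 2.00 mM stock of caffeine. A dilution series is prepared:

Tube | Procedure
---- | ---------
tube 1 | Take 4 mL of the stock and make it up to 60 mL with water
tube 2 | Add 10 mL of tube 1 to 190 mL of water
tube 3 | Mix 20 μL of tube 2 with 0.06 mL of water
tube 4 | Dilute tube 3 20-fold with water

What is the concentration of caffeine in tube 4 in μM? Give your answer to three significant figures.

0.0833 μM

Step 1: 4 mL brought to 60 mL → factor 60/4 = 15
Step 2: 10 mL + 190 mL = 200 mL total → factor 200/10 = 20
Step 3: 20 μL + 0.06 mL = 80 μL total → factor 80/20 = 4
Step 4: 20-fold → factor 20
Overall dilution factor = 15 × 20 × 4 × 20 = 24000
Final = 2.00 mM / 24000 = 8.333 × 10^-5 mM = 0.0833 μM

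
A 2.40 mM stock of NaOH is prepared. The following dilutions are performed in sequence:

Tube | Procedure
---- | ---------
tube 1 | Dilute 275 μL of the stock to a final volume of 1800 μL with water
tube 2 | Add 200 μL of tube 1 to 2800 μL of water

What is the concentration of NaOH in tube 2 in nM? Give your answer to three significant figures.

Step 1: 275 μL brought to 1800 μL → factor 1800/275 = 6.5455
Step 2: 200 μL + 2800 μL = 3000 μL total → factor 3000/200 = 15
Overall dilution factor = 6.5455 × 15 = 98.182
Final = 2.40 mM / 98.182 = 0.02444 mM = 2.44 × 10^4 nM

2.44 × 10^4 nM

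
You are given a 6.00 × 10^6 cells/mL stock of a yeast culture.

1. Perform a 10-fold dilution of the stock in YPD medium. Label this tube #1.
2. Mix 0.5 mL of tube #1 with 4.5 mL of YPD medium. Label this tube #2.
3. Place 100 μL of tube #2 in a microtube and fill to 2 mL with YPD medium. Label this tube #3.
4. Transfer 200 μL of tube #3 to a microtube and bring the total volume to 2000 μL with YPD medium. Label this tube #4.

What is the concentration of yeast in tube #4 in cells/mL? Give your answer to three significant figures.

Step 1: 10-fold → factor 10
Step 2: 0.5 mL + 4.5 mL = 5 mL total → factor 5/0.5 = 10
Step 3: 100 μL brought to 2 mL → factor 2000/100 = 20
Step 4: 200 μL brought to 2000 μL → factor 2000/200 = 10
Overall dilution factor = 10 × 10 × 20 × 10 = 20000
Final = 6.00 × 10^6 cells/mL / 20000 = 300 cells/mL

300 cells/mL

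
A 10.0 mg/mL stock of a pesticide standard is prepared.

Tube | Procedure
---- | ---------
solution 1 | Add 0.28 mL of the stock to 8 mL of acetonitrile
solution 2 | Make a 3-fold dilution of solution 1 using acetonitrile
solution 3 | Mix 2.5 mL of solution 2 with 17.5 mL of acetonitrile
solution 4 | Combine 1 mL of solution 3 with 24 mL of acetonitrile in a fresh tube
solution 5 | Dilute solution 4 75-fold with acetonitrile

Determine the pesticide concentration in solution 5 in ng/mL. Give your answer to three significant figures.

7.51 ng/mL

Step 1: 0.28 mL + 8 mL = 8.28 mL total → factor 8.28/0.28 = 29.571
Step 2: 3-fold → factor 3
Step 3: 2.5 mL + 17.5 mL = 20 mL total → factor 20/2.5 = 8
Step 4: 1 mL + 24 mL = 25 mL total → factor 25/1 = 25
Step 5: 75-fold → factor 75
Overall dilution factor = 29.571 × 3 × 8 × 25 × 75 = 1.3307 × 10^6
Final = 10.0 mg/mL / 1.3307 × 10^6 = 7.515 × 10^-6 mg/mL = 7.51 ng/mL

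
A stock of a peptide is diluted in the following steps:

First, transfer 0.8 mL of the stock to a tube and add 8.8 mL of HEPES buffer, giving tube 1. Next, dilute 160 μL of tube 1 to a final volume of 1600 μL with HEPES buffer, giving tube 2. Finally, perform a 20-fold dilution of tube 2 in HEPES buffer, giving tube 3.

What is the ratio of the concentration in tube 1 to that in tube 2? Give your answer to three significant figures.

Step 1: 0.8 mL + 8.8 mL = 9.6 mL total → factor 9.6/0.8 = 12
Step 2: 160 μL brought to 1600 μL → factor 1600/160 = 10
Dilution factor to tube 1 = 12; to tube 2 = 120
[tube 1]/[tube 2] = (factor to tube 2)/(factor to tube 1) = 120/12 = 10.0

10.0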